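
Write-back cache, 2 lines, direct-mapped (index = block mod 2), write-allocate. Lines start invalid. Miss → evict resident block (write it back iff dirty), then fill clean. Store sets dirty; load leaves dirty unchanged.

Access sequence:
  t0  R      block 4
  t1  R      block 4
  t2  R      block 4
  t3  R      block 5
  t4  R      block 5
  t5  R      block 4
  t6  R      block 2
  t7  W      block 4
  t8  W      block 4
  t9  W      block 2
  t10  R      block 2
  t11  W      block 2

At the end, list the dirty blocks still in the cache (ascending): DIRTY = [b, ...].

DIRTY = [2]

  0 | R B4 → L0 miss [-]
  1 | R B4 → L0 hit [-]
  2 | R B4 → L0 hit [-]
  3 | R B5 → L1 miss [-]
  4 | R B5 → L1 hit [-]
  5 | R B4 → L0 hit [-]
  6 | R B2 → L0 miss [-]
  7 | W B4 → L0 miss [D]
  8 | W B4 → L0 hit [D]
  9 | W B2 → L0 miss wb→B4 [D]
  10 | R B2 → L0 hit [D]
  11 | W B2 → L0 hit [D]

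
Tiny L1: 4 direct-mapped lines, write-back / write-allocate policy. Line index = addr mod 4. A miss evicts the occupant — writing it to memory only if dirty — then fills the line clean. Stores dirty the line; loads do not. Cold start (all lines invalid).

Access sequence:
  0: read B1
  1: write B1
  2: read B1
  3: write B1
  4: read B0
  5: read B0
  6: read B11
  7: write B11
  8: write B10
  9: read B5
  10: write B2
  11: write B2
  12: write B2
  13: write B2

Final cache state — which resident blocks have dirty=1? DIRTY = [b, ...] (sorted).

DIRTY = [2, 11]

  0 | R B1 → L1 miss [-]
  1 | W B1 → L1 hit [D]
  2 | R B1 → L1 hit [D]
  3 | W B1 → L1 hit [D]
  4 | R B0 → L0 miss [-]
  5 | R B0 → L0 hit [-]
  6 | R B11 → L3 miss [-]
  7 | W B11 → L3 hit [D]
  8 | W B10 → L2 miss [D]
  9 | R B5 → L1 miss wb→B1 [-]
  10 | W B2 → L2 miss wb→B10 [D]
  11 | W B2 → L2 hit [D]
  12 | W B2 → L2 hit [D]
  13 | W B2 → L2 hit [D]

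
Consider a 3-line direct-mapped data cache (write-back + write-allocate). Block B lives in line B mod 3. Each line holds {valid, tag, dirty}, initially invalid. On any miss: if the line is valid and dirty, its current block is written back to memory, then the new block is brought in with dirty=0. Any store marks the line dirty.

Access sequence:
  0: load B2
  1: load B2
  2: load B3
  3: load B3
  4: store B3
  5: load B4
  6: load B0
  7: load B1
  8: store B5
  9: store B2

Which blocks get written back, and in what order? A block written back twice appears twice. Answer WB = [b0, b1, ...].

  0 | R B2 → L2 miss [-]
  1 | R B2 → L2 hit [-]
  2 | R B3 → L0 miss [-]
  3 | R B3 → L0 hit [-]
  4 | W B3 → L0 hit [D]
  5 | R B4 → L1 miss [-]
  6 | R B0 → L0 miss wb→B3 [-]
  7 | R B1 → L1 miss [-]
  8 | W B5 → L2 miss [D]
  9 | W B2 → L2 miss wb→B5 [D]

WB = [3, 5]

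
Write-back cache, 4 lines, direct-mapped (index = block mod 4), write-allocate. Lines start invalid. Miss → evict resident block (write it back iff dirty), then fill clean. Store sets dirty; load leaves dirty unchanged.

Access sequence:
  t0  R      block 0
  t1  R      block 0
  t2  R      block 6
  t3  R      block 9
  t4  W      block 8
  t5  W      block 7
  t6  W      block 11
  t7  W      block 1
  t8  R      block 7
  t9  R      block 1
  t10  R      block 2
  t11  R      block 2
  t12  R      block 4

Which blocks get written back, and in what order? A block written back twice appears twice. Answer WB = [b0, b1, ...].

  0 | R B0 → L0 miss [-]
  1 | R B0 → L0 hit [-]
  2 | R B6 → L2 miss [-]
  3 | R B9 → L1 miss [-]
  4 | W B8 → L0 miss [D]
  5 | W B7 → L3 miss [D]
  6 | W B11 → L3 miss wb→B7 [D]
  7 | W B1 → L1 miss [D]
  8 | R B7 → L3 miss wb→B11 [-]
  9 | R B1 → L1 hit [D]
  10 | R B2 → L2 miss [-]
  11 | R B2 → L2 hit [-]
  12 | R B4 → L0 miss wb→B8 [-]

WB = [7, 11, 8]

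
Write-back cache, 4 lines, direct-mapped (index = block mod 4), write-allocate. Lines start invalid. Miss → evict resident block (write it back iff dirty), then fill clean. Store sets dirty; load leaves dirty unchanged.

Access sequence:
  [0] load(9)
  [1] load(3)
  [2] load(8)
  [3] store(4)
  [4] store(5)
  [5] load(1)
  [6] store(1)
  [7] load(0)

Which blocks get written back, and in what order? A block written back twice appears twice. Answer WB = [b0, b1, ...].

WB = [5, 4]

0: R B9 → L1 miss [-]
1: R B3 → L3 miss [-]
2: R B8 → L0 miss [-]
3: W B4 → L0 miss [D]
4: W B5 → L1 miss [D]
5: R B1 → L1 miss wb→B5 [-]
6: W B1 → L1 hit [D]
7: R B0 → L0 miss wb→B4 [-]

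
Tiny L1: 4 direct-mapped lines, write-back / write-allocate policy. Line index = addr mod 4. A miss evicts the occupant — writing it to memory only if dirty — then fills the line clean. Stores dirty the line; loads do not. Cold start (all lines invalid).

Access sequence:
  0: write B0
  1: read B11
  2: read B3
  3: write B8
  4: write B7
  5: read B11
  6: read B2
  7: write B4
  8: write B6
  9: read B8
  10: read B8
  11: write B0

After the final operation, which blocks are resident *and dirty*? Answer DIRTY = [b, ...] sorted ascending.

DIRTY = [0, 6]

  0 | W B0 → L0 miss [D]
  1 | R B11 → L3 miss [-]
  2 | R B3 → L3 miss [-]
  3 | W B8 → L0 miss wb→B0 [D]
  4 | W B7 → L3 miss [D]
  5 | R B11 → L3 miss wb→B7 [-]
  6 | R B2 → L2 miss [-]
  7 | W B4 → L0 miss wb→B8 [D]
  8 | W B6 → L2 miss [D]
  9 | R B8 → L0 miss wb→B4 [-]
  10 | R B8 → L0 hit [-]
  11 | W B0 → L0 miss [D]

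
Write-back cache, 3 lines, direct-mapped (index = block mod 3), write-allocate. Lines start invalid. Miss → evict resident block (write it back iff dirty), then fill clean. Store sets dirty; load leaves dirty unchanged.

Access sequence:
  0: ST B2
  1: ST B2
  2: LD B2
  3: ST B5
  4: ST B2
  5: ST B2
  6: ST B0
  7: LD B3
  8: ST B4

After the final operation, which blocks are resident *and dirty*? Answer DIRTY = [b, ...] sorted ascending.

DIRTY = [2, 4]

0: W B2 → L2 miss [D]
1: W B2 → L2 hit [D]
2: R B2 → L2 hit [D]
3: W B5 → L2 miss wb→B2 [D]
4: W B2 → L2 miss wb→B5 [D]
5: W B2 → L2 hit [D]
6: W B0 → L0 miss [D]
7: R B3 → L0 miss wb→B0 [-]
8: W B4 → L1 miss [D]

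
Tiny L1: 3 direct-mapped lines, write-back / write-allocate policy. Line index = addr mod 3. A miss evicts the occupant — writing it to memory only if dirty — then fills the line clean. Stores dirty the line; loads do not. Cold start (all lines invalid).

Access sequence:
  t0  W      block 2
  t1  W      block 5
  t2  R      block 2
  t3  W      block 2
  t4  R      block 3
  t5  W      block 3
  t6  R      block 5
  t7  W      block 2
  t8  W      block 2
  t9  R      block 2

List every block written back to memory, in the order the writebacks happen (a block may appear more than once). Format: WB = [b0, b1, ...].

0: W B2 → L2 miss [D]
1: W B5 → L2 miss wb→B2 [D]
2: R B2 → L2 miss wb→B5 [-]
3: W B2 → L2 hit [D]
4: R B3 → L0 miss [-]
5: W B3 → L0 hit [D]
6: R B5 → L2 miss wb→B2 [-]
7: W B2 → L2 miss [D]
8: W B2 → L2 hit [D]
9: R B2 → L2 hit [D]

WB = [2, 5, 2]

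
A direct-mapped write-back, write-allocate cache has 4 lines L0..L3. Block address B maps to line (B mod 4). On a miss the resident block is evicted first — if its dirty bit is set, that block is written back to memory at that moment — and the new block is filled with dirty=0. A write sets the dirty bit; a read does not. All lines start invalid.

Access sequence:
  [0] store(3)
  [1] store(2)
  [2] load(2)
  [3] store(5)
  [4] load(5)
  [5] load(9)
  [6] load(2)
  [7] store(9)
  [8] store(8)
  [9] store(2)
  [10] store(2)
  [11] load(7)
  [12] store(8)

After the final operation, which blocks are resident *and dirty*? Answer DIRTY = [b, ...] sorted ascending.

DIRTY = [2, 8, 9]

  0 | W B3 → L3 miss [D]
  1 | W B2 → L2 miss [D]
  2 | R B2 → L2 hit [D]
  3 | W B5 → L1 miss [D]
  4 | R B5 → L1 hit [D]
  5 | R B9 → L1 miss wb→B5 [-]
  6 | R B2 → L2 hit [D]
  7 | W B9 → L1 hit [D]
  8 | W B8 → L0 miss [D]
  9 | W B2 → L2 hit [D]
  10 | W B2 → L2 hit [D]
  11 | R B7 → L3 miss wb→B3 [-]
  12 | W B8 → L0 hit [D]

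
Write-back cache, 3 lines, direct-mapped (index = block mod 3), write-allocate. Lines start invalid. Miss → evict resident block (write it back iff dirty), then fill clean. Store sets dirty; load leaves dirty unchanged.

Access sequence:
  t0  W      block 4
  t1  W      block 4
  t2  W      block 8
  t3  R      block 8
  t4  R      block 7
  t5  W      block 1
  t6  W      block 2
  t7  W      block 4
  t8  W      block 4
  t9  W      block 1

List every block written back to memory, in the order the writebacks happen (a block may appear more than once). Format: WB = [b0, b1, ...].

0: W B4 -> L1 miss  d=D]
1: W B4 -> L1 hit  d=D]
2: W B8 -> L2 miss  d=D]
3: R B8 -> L2 hit  d=D]
4: R B7 -> L1 miss wb->B4  d=-]
5: W B1 -> L1 miss  d=D]
6: W B2 -> L2 miss wb->B8  d=D]
7: W B4 -> L1 miss wb->B1  d=D]
8: W B4 -> L1 hit  d=D]
9: W B1 -> L1 miss wb->B4  d=D]

WB = [4, 8, 1, 4]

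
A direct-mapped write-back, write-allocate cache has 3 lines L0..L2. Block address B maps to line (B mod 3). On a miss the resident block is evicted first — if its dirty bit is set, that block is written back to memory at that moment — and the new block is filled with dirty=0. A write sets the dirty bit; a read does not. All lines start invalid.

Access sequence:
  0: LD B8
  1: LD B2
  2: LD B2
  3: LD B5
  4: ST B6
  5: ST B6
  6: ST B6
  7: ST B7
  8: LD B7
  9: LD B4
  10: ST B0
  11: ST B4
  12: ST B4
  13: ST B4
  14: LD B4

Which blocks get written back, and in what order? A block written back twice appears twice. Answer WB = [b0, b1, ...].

0: R B8 -> L2 miss  d=-]
1: R B2 -> L2 miss  d=-]
2: R B2 -> L2 hit  d=-]
3: R B5 -> L2 miss  d=-]
4: W B6 -> L0 miss  d=D]
5: W B6 -> L0 hit  d=D]
6: W B6 -> L0 hit  d=D]
7: W B7 -> L1 miss  d=D]
8: R B7 -> L1 hit  d=D]
9: R B4 -> L1 miss wb->B7  d=-]
10: W B0 -> L0 miss wb->B6  d=D]
11: W B4 -> L1 hit  d=D]
12: W B4 -> L1 hit  d=D]
13: W B4 -> L1 hit  d=D]
14: R B4 -> L1 hit  d=D]

WB = [7, 6]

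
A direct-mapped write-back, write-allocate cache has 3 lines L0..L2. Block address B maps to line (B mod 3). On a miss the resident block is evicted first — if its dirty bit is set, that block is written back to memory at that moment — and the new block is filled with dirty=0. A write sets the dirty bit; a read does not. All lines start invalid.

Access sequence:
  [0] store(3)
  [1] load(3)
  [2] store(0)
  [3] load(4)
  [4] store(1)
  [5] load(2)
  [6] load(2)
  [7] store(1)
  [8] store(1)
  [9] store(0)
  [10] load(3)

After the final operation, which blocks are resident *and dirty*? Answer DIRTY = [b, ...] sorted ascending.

0: W B3 → L0 miss [D]
1: R B3 → L0 hit [D]
2: W B0 → L0 miss wb→B3 [D]
3: R B4 → L1 miss [-]
4: W B1 → L1 miss [D]
5: R B2 → L2 miss [-]
6: R B2 → L2 hit [-]
7: W B1 → L1 hit [D]
8: W B1 → L1 hit [D]
9: W B0 → L0 hit [D]
10: R B3 → L0 miss wb→B0 [-]

DIRTY = [1]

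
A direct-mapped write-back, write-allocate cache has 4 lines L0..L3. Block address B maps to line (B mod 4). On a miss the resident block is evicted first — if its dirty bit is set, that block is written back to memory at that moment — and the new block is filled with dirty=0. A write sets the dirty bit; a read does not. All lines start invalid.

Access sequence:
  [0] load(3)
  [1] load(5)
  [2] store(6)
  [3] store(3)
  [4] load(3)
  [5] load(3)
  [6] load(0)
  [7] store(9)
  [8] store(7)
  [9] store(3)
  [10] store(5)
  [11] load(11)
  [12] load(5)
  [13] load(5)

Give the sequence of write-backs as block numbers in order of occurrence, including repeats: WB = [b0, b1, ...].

  0 | R B3 → L3 miss [-]
  1 | R B5 → L1 miss [-]
  2 | W B6 → L2 miss [D]
  3 | W B3 → L3 hit [D]
  4 | R B3 → L3 hit [D]
  5 | R B3 → L3 hit [D]
  6 | R B0 → L0 miss [-]
  7 | W B9 → L1 miss [D]
  8 | W B7 → L3 miss wb→B3 [D]
  9 | W B3 → L3 miss wb→B7 [D]
  10 | W B5 → L1 miss wb→B9 [D]
  11 | R B11 → L3 miss wb→B3 [-]
  12 | R B5 → L1 hit [D]
  13 | R B5 → L1 hit [D]

WB = [3, 7, 9, 3]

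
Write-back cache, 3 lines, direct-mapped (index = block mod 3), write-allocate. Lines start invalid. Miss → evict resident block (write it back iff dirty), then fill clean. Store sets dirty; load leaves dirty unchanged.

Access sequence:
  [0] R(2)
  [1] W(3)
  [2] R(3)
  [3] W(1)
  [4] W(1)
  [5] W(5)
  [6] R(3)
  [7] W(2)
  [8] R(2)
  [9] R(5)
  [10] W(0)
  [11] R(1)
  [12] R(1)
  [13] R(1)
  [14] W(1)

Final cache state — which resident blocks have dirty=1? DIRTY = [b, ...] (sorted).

0: R B2 -> L2 miss  d=-]
1: W B3 -> L0 miss  d=D]
2: R B3 -> L0 hit  d=D]
3: W B1 -> L1 miss  d=D]
4: W B1 -> L1 hit  d=D]
5: W B5 -> L2 miss  d=D]
6: R B3 -> L0 hit  d=D]
7: W B2 -> L2 miss wb->B5  d=D]
8: R B2 -> L2 hit  d=D]
9: R B5 -> L2 miss wb->B2  d=-]
10: W B0 -> L0 miss wb->B3  d=D]
11: R B1 -> L1 hit  d=D]
12: R B1 -> L1 hit  d=D]
13: R B1 -> L1 hit  d=D]
14: W B1 -> L1 hit  d=D]

DIRTY = [0, 1]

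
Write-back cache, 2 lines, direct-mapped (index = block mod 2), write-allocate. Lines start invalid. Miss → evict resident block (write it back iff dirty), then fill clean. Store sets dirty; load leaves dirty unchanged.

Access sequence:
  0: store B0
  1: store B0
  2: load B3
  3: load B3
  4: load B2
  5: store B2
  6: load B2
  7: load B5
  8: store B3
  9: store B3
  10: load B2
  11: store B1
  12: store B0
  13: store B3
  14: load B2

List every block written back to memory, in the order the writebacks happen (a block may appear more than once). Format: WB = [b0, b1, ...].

WB = [0, 3, 2, 1, 0]

0: W B0 → L0 miss [D]
1: W B0 → L0 hit [D]
2: R B3 → L1 miss [-]
3: R B3 → L1 hit [-]
4: R B2 → L0 miss wb→B0 [-]
5: W B2 → L0 hit [D]
6: R B2 → L0 hit [D]
7: R B5 → L1 miss [-]
8: W B3 → L1 miss [D]
9: W B3 → L1 hit [D]
10: R B2 → L0 hit [D]
11: W B1 → L1 miss wb→B3 [D]
12: W B0 → L0 miss wb→B2 [D]
13: W B3 → L1 miss wb→B1 [D]
14: R B2 → L0 miss wb→B0 [-]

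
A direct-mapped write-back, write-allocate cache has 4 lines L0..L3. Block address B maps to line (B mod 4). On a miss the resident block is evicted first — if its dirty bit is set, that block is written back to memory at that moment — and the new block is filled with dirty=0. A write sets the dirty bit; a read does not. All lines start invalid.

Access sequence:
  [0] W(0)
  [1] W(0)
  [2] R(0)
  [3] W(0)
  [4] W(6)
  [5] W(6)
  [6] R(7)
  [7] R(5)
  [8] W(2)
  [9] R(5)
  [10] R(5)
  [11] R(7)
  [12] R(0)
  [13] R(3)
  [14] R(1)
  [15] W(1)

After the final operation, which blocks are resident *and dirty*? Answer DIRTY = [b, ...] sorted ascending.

0: W B0 → L0 miss [D]
1: W B0 → L0 hit [D]
2: R B0 → L0 hit [D]
3: W B0 → L0 hit [D]
4: W B6 → L2 miss [D]
5: W B6 → L2 hit [D]
6: R B7 → L3 miss [-]
7: R B5 → L1 miss [-]
8: W B2 → L2 miss wb→B6 [D]
9: R B5 → L1 hit [-]
10: R B5 → L1 hit [-]
11: R B7 → L3 hit [-]
12: R B0 → L0 hit [D]
13: R B3 → L3 miss [-]
14: R B1 → L1 miss [-]
15: W B1 → L1 hit [D]

DIRTY = [0, 1, 2]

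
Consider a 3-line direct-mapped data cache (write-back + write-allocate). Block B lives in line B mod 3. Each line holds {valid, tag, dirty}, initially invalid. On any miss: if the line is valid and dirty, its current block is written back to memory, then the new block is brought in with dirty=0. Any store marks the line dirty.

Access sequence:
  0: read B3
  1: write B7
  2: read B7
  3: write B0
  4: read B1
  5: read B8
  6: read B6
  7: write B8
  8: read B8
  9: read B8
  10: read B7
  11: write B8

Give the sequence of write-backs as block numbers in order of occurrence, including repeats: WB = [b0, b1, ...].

  0 | R B3 → L0 miss [-]
  1 | W B7 → L1 miss [D]
  2 | R B7 → L1 hit [D]
  3 | W B0 → L0 miss [D]
  4 | R B1 → L1 miss wb→B7 [-]
  5 | R B8 → L2 miss [-]
  6 | R B6 → L0 miss wb→B0 [-]
  7 | W B8 → L2 hit [D]
  8 | R B8 → L2 hit [D]
  9 | R B8 → L2 hit [D]
  10 | R B7 → L1 miss [-]
  11 | W B8 → L2 hit [D]

WB = [7, 0]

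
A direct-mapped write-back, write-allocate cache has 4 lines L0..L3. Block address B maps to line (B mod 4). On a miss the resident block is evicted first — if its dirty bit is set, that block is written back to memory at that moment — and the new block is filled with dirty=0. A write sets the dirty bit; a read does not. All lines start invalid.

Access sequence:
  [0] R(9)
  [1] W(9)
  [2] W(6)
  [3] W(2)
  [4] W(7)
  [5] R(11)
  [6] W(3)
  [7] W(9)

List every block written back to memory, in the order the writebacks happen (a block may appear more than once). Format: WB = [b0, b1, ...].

WB = [6, 7]

0: R B9 → L1 miss [-]
1: W B9 → L1 hit [D]
2: W B6 → L2 miss [D]
3: W B2 → L2 miss wb→B6 [D]
4: W B7 → L3 miss [D]
5: R B11 → L3 miss wb→B7 [-]
6: W B3 → L3 miss [D]
7: W B9 → L1 hit [D]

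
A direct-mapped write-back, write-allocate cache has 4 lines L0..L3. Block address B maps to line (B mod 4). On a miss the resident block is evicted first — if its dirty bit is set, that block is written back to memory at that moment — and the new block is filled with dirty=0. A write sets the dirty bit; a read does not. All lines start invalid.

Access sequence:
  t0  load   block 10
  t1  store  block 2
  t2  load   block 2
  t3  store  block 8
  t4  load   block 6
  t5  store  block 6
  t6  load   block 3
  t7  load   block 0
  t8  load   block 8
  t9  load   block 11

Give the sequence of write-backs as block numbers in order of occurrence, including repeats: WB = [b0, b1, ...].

0: R B10 -> L2 miss  d=-]
1: W B2 -> L2 miss  d=D]
2: R B2 -> L2 hit  d=D]
3: W B8 -> L0 miss  d=D]
4: R B6 -> L2 miss wb->B2  d=-]
5: W B6 -> L2 hit  d=D]
6: R B3 -> L3 miss  d=-]
7: R B0 -> L0 miss wb->B8  d=-]
8: R B8 -> L0 miss  d=-]
9: R B11 -> L3 miss  d=-]

WB = [2, 8]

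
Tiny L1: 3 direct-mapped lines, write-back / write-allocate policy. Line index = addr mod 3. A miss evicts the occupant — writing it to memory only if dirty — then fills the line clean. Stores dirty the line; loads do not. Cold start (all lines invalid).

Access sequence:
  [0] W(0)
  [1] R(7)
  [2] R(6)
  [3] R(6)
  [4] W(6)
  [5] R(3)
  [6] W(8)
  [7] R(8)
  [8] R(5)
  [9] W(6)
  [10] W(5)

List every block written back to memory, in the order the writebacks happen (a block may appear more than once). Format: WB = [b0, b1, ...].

0: W B0 → L0 miss [D]
1: R B7 → L1 miss [-]
2: R B6 → L0 miss wb→B0 [-]
3: R B6 → L0 hit [-]
4: W B6 → L0 hit [D]
5: R B3 → L0 miss wb→B6 [-]
6: W B8 → L2 miss [D]
7: R B8 → L2 hit [D]
8: R B5 → L2 miss wb→B8 [-]
9: W B6 → L0 miss [D]
10: W B5 → L2 hit [D]

WB = [0, 6, 8]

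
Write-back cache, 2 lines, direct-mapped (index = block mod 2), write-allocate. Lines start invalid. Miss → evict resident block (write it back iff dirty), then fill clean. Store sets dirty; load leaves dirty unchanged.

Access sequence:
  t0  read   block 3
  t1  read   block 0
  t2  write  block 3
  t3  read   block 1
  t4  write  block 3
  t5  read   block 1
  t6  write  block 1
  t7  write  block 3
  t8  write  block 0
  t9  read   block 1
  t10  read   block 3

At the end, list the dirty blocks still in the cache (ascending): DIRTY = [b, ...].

  0 | R B3 → L1 miss [-]
  1 | R B0 → L0 miss [-]
  2 | W B3 → L1 hit [D]
  3 | R B1 → L1 miss wb→B3 [-]
  4 | W B3 → L1 miss [D]
  5 | R B1 → L1 miss wb→B3 [-]
  6 | W B1 → L1 hit [D]
  7 | W B3 → L1 miss wb→B1 [D]
  8 | W B0 → L0 hit [D]
  9 | R B1 → L1 miss wb→B3 [-]
  10 | R B3 → L1 miss [-]

DIRTY = [0]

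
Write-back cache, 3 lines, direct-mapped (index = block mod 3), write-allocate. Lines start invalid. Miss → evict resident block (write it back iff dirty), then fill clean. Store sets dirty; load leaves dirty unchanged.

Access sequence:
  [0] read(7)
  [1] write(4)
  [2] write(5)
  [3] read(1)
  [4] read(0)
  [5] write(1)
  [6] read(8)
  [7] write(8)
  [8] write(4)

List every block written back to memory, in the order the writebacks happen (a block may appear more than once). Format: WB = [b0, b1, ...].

  0 | R B7 → L1 miss [-]
  1 | W B4 → L1 miss [D]
  2 | W B5 → L2 miss [D]
  3 | R B1 → L1 miss wb→B4 [-]
  4 | R B0 → L0 miss [-]
  5 | W B1 → L1 hit [D]
  6 | R B8 → L2 miss wb→B5 [-]
  7 | W B8 → L2 hit [D]
  8 | W B4 → L1 miss wb→B1 [D]

WB = [4, 5, 1]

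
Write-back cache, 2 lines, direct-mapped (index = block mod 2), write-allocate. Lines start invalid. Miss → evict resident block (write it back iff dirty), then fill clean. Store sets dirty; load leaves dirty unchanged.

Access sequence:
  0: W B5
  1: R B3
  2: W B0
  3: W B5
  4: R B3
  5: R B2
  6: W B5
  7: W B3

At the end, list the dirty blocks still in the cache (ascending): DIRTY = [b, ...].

0: W B5 -> L1 miss  d=D]
1: R B3 -> L1 miss wb->B5  d=-]
2: W B0 -> L0 miss  d=D]
3: W B5 -> L1 miss  d=D]
4: R B3 -> L1 miss wb->B5  d=-]
5: R B2 -> L0 miss wb->B0  d=-]
6: W B5 -> L1 miss  d=D]
7: W B3 -> L1 miss wb->B5  d=D]

DIRTY = [3]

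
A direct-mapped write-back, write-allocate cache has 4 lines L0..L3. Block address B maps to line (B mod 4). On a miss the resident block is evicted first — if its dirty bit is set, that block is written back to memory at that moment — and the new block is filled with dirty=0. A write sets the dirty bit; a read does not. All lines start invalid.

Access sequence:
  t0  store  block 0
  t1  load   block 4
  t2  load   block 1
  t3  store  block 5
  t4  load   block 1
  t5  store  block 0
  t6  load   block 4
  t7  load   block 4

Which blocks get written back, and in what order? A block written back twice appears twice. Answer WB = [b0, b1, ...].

WB = [0, 5, 0]

0: W B0 → L0 miss [D]
1: R B4 → L0 miss wb→B0 [-]
2: R B1 → L1 miss [-]
3: W B5 → L1 miss [D]
4: R B1 → L1 miss wb→B5 [-]
5: W B0 → L0 miss [D]
6: R B4 → L0 miss wb→B0 [-]
7: R B4 → L0 hit [-]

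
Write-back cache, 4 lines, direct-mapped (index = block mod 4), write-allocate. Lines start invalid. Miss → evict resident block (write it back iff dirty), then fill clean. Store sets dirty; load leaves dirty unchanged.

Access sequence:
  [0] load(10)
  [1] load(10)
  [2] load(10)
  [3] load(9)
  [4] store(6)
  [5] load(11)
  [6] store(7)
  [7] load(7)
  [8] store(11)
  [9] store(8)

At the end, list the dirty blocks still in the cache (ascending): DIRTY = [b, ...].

DIRTY = [6, 8, 11]

  0 | R B10 → L2 miss [-]
  1 | R B10 → L2 hit [-]
  2 | R B10 → L2 hit [-]
  3 | R B9 → L1 miss [-]
  4 | W B6 → L2 miss [D]
  5 | R B11 → L3 miss [-]
  6 | W B7 → L3 miss [D]
  7 | R B7 → L3 hit [D]
  8 | W B11 → L3 miss wb→B7 [D]
  9 | W B8 → L0 miss [D]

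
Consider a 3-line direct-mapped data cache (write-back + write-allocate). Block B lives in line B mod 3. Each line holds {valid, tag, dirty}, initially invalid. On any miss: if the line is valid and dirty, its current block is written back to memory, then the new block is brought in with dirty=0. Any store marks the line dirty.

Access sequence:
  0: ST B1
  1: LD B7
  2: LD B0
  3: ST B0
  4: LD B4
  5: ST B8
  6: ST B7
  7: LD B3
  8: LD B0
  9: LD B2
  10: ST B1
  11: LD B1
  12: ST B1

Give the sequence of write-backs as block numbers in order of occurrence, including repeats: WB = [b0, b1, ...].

WB = [1, 0, 8, 7]

0: W B1 → L1 miss [D]
1: R B7 → L1 miss wb→B1 [-]
2: R B0 → L0 miss [-]
3: W B0 → L0 hit [D]
4: R B4 → L1 miss [-]
5: W B8 → L2 miss [D]
6: W B7 → L1 miss [D]
7: R B3 → L0 miss wb→B0 [-]
8: R B0 → L0 miss [-]
9: R B2 → L2 miss wb→B8 [-]
10: W B1 → L1 miss wb→B7 [D]
11: R B1 → L1 hit [D]
12: W B1 → L1 hit [D]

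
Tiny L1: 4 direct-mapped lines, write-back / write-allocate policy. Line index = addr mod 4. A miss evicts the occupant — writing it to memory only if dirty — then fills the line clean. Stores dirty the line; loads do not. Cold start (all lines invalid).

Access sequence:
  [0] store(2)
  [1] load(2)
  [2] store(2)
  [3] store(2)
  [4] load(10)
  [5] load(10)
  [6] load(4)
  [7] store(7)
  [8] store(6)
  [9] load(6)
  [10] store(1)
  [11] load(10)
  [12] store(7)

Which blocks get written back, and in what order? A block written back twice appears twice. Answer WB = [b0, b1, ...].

0: W B2 → L2 miss [D]
1: R B2 → L2 hit [D]
2: W B2 → L2 hit [D]
3: W B2 → L2 hit [D]
4: R B10 → L2 miss wb→B2 [-]
5: R B10 → L2 hit [-]
6: R B4 → L0 miss [-]
7: W B7 → L3 miss [D]
8: W B6 → L2 miss [D]
9: R B6 → L2 hit [D]
10: W B1 → L1 miss [D]
11: R B10 → L2 miss wb→B6 [-]
12: W B7 → L3 hit [D]

WB = [2, 6]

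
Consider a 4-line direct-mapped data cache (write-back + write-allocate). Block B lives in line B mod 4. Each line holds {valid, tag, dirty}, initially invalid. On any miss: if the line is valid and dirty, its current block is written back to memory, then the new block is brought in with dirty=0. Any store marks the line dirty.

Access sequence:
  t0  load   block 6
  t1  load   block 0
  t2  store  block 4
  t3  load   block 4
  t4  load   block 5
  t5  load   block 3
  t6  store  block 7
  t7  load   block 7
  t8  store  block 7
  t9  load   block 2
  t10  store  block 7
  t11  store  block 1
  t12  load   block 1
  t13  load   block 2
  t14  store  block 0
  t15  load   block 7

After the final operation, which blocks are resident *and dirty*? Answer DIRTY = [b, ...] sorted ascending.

0: R B6 -> L2 miss  d=-]
1: R B0 -> L0 miss  d=-]
2: W B4 -> L0 miss  d=D]
3: R B4 -> L0 hit  d=D]
4: R B5 -> L1 miss  d=-]
5: R B3 -> L3 miss  d=-]
6: W B7 -> L3 miss  d=D]
7: R B7 -> L3 hit  d=D]
8: W B7 -> L3 hit  d=D]
9: R B2 -> L2 miss  d=-]
10: W B7 -> L3 hit  d=D]
11: W B1 -> L1 miss  d=D]
12: R B1 -> L1 hit  d=D]
13: R B2 -> L2 hit  d=-]
14: W B0 -> L0 miss wb->B4  d=D]
15: R B7 -> L3 hit  d=D]

DIRTY = [0, 1, 7]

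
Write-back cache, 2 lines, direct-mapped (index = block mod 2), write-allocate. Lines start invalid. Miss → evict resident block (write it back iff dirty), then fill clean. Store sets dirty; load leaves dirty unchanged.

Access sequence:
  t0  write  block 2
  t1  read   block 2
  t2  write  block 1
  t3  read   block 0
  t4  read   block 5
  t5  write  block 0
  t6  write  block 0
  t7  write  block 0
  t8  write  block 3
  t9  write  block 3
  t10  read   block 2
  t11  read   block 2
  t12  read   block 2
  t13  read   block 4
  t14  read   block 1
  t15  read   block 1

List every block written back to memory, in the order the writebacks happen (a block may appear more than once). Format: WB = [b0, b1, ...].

  0 | W B2 → L0 miss [D]
  1 | R B2 → L0 hit [D]
  2 | W B1 → L1 miss [D]
  3 | R B0 → L0 miss wb→B2 [-]
  4 | R B5 → L1 miss wb→B1 [-]
  5 | W B0 → L0 hit [D]
  6 | W B0 → L0 hit [D]
  7 | W B0 → L0 hit [D]
  8 | W B3 → L1 miss [D]
  9 | W B3 → L1 hit [D]
  10 | R B2 → L0 miss wb→B0 [-]
  11 | R B2 → L0 hit [-]
  12 | R B2 → L0 hit [-]
  13 | R B4 → L0 miss [-]
  14 | R B1 → L1 miss wb→B3 [-]
  15 | R B1 → L1 hit [-]

WB = [2, 1, 0, 3]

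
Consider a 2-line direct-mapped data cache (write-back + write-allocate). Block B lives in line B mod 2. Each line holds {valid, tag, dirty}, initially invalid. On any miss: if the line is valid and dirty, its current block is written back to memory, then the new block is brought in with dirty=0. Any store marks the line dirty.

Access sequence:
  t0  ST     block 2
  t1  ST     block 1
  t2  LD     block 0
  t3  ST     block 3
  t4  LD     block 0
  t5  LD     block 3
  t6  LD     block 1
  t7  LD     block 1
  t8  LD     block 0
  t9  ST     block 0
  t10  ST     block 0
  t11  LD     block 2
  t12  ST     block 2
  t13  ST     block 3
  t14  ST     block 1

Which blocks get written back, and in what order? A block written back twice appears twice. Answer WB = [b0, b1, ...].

0: W B2 → L0 miss [D]
1: W B1 → L1 miss [D]
2: R B0 → L0 miss wb→B2 [-]
3: W B3 → L1 miss wb→B1 [D]
4: R B0 → L0 hit [-]
5: R B3 → L1 hit [D]
6: R B1 → L1 miss wb→B3 [-]
7: R B1 → L1 hit [-]
8: R B0 → L0 hit [-]
9: W B0 → L0 hit [D]
10: W B0 → L0 hit [D]
11: R B2 → L0 miss wb→B0 [-]
12: W B2 → L0 hit [D]
13: W B3 → L1 miss [D]
14: W B1 → L1 miss wb→B3 [D]

WB = [2, 1, 3, 0, 3]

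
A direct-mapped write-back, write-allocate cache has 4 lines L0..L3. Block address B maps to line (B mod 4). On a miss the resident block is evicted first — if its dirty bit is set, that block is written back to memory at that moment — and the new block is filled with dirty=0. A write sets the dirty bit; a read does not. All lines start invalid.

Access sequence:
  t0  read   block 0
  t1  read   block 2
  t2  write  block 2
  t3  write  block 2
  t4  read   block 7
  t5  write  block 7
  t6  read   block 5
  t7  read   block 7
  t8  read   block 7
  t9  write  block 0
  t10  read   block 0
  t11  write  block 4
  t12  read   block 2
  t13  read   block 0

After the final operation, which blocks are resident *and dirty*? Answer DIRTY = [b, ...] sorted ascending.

DIRTY = [2, 7]

0: R B0 → L0 miss [-]
1: R B2 → L2 miss [-]
2: W B2 → L2 hit [D]
3: W B2 → L2 hit [D]
4: R B7 → L3 miss [-]
5: W B7 → L3 hit [D]
6: R B5 → L1 miss [-]
7: R B7 → L3 hit [D]
8: R B7 → L3 hit [D]
9: W B0 → L0 hit [D]
10: R B0 → L0 hit [D]
11: W B4 → L0 miss wb→B0 [D]
12: R B2 → L2 hit [D]
13: R B0 → L0 miss wb→B4 [-]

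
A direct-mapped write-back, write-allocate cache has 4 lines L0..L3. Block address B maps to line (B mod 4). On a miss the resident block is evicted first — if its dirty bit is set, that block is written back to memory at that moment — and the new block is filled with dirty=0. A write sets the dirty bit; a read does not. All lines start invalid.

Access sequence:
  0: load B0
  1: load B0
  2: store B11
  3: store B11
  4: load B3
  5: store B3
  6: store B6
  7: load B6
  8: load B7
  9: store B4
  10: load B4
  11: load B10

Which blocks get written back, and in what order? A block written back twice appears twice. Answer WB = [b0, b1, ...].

0: R B0 -> L0 miss  d=-]
1: R B0 -> L0 hit  d=-]
2: W B11 -> L3 miss  d=D]
3: W B11 -> L3 hit  d=D]
4: R B3 -> L3 miss wb->B11  d=-]
5: W B3 -> L3 hit  d=D]
6: W B6 -> L2 miss  d=D]
7: R B6 -> L2 hit  d=D]
8: R B7 -> L3 miss wb->B3  d=-]
9: W B4 -> L0 miss  d=D]
10: R B4 -> L0 hit  d=D]
11: R B10 -> L2 miss wb->B6  d=-]

WB = [11, 3, 6]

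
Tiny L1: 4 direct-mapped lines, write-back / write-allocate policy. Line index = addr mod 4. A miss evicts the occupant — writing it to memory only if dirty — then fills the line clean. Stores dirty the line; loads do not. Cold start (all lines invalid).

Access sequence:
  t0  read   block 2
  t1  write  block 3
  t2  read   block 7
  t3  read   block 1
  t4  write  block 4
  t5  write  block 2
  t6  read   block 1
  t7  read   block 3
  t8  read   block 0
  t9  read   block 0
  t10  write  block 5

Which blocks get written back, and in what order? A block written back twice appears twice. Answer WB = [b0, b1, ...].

WB = [3, 4]

  0 | R B2 → L2 miss [-]
  1 | W B3 → L3 miss [D]
  2 | R B7 → L3 miss wb→B3 [-]
  3 | R B1 → L1 miss [-]
  4 | W B4 → L0 miss [D]
  5 | W B2 → L2 hit [D]
  6 | R B1 → L1 hit [-]
  7 | R B3 → L3 miss [-]
  8 | R B0 → L0 miss wb→B4 [-]
  9 | R B0 → L0 hit [-]
  10 | W B5 → L1 miss [D]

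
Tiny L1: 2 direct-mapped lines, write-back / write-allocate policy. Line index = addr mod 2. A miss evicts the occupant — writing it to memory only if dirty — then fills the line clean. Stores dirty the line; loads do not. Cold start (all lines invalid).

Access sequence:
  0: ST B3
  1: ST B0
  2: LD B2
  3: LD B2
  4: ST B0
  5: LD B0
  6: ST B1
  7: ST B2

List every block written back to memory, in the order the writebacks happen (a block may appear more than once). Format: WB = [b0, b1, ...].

  0 | W B3 → L1 miss [D]
  1 | W B0 → L0 miss [D]
  2 | R B2 → L0 miss wb→B0 [-]
  3 | R B2 → L0 hit [-]
  4 | W B0 → L0 miss [D]
  5 | R B0 → L0 hit [D]
  6 | W B1 → L1 miss wb→B3 [D]
  7 | W B2 → L0 miss wb→B0 [D]

WB = [0, 3, 0]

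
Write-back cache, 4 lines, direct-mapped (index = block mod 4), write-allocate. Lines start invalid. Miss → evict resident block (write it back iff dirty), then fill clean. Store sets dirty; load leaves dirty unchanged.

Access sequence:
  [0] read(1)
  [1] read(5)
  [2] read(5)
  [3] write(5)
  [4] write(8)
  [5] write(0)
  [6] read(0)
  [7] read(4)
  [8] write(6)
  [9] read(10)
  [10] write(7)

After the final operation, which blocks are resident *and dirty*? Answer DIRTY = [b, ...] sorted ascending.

DIRTY = [5, 7]

  0 | R B1 → L1 miss [-]
  1 | R B5 → L1 miss [-]
  2 | R B5 → L1 hit [-]
  3 | W B5 → L1 hit [D]
  4 | W B8 → L0 miss [D]
  5 | W B0 → L0 miss wb→B8 [D]
  6 | R B0 → L0 hit [D]
  7 | R B4 → L0 miss wb→B0 [-]
  8 | W B6 → L2 miss [D]
  9 | R B10 → L2 miss wb→B6 [-]
  10 | W B7 → L3 miss [D]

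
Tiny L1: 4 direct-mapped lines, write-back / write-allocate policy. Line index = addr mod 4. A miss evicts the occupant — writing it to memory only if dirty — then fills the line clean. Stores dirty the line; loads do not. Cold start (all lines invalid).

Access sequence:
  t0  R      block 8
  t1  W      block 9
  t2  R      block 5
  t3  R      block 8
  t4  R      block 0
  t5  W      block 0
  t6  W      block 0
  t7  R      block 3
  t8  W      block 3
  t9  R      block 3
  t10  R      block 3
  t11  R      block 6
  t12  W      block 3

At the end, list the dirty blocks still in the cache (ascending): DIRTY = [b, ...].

0: R B8 -> L0 miss  d=-]
1: W B9 -> L1 miss  d=D]
2: R B5 -> L1 miss wb->B9  d=-]
3: R B8 -> L0 hit  d=-]
4: R B0 -> L0 miss  d=-]
5: W B0 -> L0 hit  d=D]
6: W B0 -> L0 hit  d=D]
7: R B3 -> L3 miss  d=-]
8: W B3 -> L3 hit  d=D]
9: R B3 -> L3 hit  d=D]
10: R B3 -> L3 hit  d=D]
11: R B6 -> L2 miss  d=-]
12: W B3 -> L3 hit  d=D]

DIRTY = [0, 3]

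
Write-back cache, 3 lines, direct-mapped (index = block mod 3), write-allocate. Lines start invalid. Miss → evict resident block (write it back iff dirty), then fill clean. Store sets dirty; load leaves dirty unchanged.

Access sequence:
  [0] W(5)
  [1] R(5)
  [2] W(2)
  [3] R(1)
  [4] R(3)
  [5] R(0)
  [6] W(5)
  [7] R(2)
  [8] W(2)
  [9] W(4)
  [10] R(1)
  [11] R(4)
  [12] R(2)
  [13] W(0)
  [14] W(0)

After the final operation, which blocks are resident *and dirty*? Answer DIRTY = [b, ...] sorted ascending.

  0 | W B5 → L2 miss [D]
  1 | R B5 → L2 hit [D]
  2 | W B2 → L2 miss wb→B5 [D]
  3 | R B1 → L1 miss [-]
  4 | R B3 → L0 miss [-]
  5 | R B0 → L0 miss [-]
  6 | W B5 → L2 miss wb→B2 [D]
  7 | R B2 → L2 miss wb→B5 [-]
  8 | W B2 → L2 hit [D]
  9 | W B4 → L1 miss [D]
  10 | R B1 → L1 miss wb→B4 [-]
  11 | R B4 → L1 miss [-]
  12 | R B2 → L2 hit [D]
  13 | W B0 → L0 hit [D]
  14 | W B0 → L0 hit [D]

DIRTY = [0, 2]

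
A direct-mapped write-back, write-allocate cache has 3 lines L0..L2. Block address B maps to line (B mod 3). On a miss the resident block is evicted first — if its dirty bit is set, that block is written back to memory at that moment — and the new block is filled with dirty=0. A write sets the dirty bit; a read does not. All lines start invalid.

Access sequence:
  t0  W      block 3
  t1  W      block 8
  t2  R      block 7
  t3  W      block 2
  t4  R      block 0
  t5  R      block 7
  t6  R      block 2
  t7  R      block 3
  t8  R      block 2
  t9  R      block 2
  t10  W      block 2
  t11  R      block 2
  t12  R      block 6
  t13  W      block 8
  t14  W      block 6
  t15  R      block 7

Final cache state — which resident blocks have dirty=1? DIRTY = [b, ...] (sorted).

DIRTY = [6, 8]

  0 | W B3 → L0 miss [D]
  1 | W B8 → L2 miss [D]
  2 | R B7 → L1 miss [-]
  3 | W B2 → L2 miss wb→B8 [D]
  4 | R B0 → L0 miss wb→B3 [-]
  5 | R B7 → L1 hit [-]
  6 | R B2 → L2 hit [D]
  7 | R B3 → L0 miss [-]
  8 | R B2 → L2 hit [D]
  9 | R B2 → L2 hit [D]
  10 | W B2 → L2 hit [D]
  11 | R B2 → L2 hit [D]
  12 | R B6 → L0 miss [-]
  13 | W B8 → L2 miss wb→B2 [D]
  14 | W B6 → L0 hit [D]
  15 | R B7 → L1 hit [-]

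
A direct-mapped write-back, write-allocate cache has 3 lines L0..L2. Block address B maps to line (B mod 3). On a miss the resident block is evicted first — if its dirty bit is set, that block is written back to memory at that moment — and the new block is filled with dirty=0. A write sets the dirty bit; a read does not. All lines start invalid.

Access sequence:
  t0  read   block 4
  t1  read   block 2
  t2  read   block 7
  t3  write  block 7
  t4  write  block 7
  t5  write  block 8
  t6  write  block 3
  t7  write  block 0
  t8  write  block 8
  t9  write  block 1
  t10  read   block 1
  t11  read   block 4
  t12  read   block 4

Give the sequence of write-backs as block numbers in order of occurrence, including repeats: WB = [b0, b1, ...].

  0 | R B4 → L1 miss [-]
  1 | R B2 → L2 miss [-]
  2 | R B7 → L1 miss [-]
  3 | W B7 → L1 hit [D]
  4 | W B7 → L1 hit [D]
  5 | W B8 → L2 miss [D]
  6 | W B3 → L0 miss [D]
  7 | W B0 → L0 miss wb→B3 [D]
  8 | W B8 → L2 hit [D]
  9 | W B1 → L1 miss wb→B7 [D]
  10 | R B1 → L1 hit [D]
  11 | R B4 → L1 miss wb→B1 [-]
  12 | R B4 → L1 hit [-]

WB = [3, 7, 1]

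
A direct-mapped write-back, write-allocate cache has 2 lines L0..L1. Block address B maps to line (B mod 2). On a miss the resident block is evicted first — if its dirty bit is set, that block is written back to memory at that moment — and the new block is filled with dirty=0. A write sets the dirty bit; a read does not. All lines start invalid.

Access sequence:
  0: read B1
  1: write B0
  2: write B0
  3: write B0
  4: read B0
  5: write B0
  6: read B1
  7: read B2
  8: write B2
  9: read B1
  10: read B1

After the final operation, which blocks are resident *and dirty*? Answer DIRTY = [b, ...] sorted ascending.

DIRTY = [2]

0: R B1 → L1 miss [-]
1: W B0 → L0 miss [D]
2: W B0 → L0 hit [D]
3: W B0 → L0 hit [D]
4: R B0 → L0 hit [D]
5: W B0 → L0 hit [D]
6: R B1 → L1 hit [-]
7: R B2 → L0 miss wb→B0 [-]
8: W B2 → L0 hit [D]
9: R B1 → L1 hit [-]
10: R B1 → L1 hit [-]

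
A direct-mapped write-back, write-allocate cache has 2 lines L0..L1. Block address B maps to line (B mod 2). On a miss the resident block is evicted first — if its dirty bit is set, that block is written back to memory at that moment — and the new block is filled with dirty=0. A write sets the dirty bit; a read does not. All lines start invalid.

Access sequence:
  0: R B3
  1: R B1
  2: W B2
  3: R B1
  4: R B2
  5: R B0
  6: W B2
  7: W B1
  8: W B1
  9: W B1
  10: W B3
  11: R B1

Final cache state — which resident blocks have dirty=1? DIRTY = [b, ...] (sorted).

  0 | R B3 → L1 miss [-]
  1 | R B1 → L1 miss [-]
  2 | W B2 → L0 miss [D]
  3 | R B1 → L1 hit [-]
  4 | R B2 → L0 hit [D]
  5 | R B0 → L0 miss wb→B2 [-]
  6 | W B2 → L0 miss [D]
  7 | W B1 → L1 hit [D]
  8 | W B1 → L1 hit [D]
  9 | W B1 → L1 hit [D]
  10 | W B3 → L1 miss wb→B1 [D]
  11 | R B1 → L1 miss wb→B3 [-]

DIRTY = [2]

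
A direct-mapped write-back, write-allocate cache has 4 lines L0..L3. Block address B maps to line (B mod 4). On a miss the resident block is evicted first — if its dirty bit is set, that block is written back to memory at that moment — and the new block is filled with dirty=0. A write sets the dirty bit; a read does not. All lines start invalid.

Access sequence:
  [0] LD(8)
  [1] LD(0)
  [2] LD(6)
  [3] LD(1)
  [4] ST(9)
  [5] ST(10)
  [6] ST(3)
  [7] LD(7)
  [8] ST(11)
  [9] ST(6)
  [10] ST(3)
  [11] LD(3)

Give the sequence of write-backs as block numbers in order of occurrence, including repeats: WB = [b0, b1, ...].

WB = [3, 10, 11]

0: R B8 -> L0 miss  d=-]
1: R B0 -> L0 miss  d=-]
2: R B6 -> L2 miss  d=-]
3: R B1 -> L1 miss  d=-]
4: W B9 -> L1 miss  d=D]
5: W B10 -> L2 miss  d=D]
6: W B3 -> L3 miss  d=D]
7: R B7 -> L3 miss wb->B3  d=-]
8: W B11 -> L3 miss  d=D]
9: W B6 -> L2 miss wb->B10  d=D]
10: W B3 -> L3 miss wb->B11  d=D]
11: R B3 -> L3 hit  d=D]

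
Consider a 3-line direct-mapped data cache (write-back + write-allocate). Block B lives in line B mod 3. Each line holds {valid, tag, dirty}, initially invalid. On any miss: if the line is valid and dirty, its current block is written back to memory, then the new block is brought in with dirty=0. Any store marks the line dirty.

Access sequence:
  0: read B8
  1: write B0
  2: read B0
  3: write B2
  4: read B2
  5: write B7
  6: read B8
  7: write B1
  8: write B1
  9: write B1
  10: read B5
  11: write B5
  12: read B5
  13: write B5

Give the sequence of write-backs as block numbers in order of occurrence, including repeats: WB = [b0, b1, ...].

  0 | R B8 → L2 miss [-]
  1 | W B0 → L0 miss [D]
  2 | R B0 → L0 hit [D]
  3 | W B2 → L2 miss [D]
  4 | R B2 → L2 hit [D]
  5 | W B7 → L1 miss [D]
  6 | R B8 → L2 miss wb→B2 [-]
  7 | W B1 → L1 miss wb→B7 [D]
  8 | W B1 → L1 hit [D]
  9 | W B1 → L1 hit [D]
  10 | R B5 → L2 miss [-]
  11 | W B5 → L2 hit [D]
  12 | R B5 → L2 hit [D]
  13 | W B5 → L2 hit [D]

WB = [2, 7]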